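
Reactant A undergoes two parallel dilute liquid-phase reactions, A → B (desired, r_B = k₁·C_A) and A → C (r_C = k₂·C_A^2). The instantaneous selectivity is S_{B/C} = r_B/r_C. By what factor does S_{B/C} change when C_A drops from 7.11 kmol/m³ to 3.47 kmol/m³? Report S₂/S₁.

2.05

S_{B/C} = (k₁/k₂)·C_A⁻¹, so S₂/S₁ = (C_{A,2}/C_{A,1})⁻¹.
= 7.11/3.47 = 2.05.
Selectivity toward B rises as C_A falls — low-concentration operation is favoured.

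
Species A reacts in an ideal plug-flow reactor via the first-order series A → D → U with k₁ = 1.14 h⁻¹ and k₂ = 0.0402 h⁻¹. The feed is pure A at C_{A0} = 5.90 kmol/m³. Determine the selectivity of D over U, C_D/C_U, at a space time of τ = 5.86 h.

The intermediate concentration in a first-order A→B→C sequence is C_D = k₁C_{A0}(e^(−k₁τ) − e^(−k₂τ))/(k₂−k₁).
e^(−k₁τ) = e^(−1.14×5.86) = e^(−6.680) = 0.001255; e^(−k₂τ) = e^(−0.2356) = 0.7901.
C_D = 1.14×5.90/(0.0402−1.14) × (0.001255−0.7901) = (-6.116)×(-0.7889) = 4.824 kmol/m³.
C_A = C_{A0}e^(−k₁τ) = 0.007406 kmol/m³, so C_U = C_{A0}−C_A−C_D = 1.068 kmol/m³; C_D/C_U = 4.52.

4.52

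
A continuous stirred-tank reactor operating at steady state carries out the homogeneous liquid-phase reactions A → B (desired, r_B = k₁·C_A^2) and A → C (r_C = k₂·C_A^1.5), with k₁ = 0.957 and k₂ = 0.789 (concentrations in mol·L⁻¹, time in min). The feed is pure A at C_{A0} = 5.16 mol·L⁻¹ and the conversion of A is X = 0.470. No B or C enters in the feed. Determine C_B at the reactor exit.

Exit C_A = C_{A0}(1−X) = 5.16×0.530 = 2.735 mol·L⁻¹.
Rates in a CSTR are evaluated at the outlet concentration: r_B = 0.957×2.735^2 = 7.158, r_C = 0.789×2.735^1.5 = 3.568.
Fraction of consumed A going to B: r_B/(r_B+r_C) = 0.6673.
C_B = 0.6673·C_{A0}·X = 0.6673×5.16×0.470 = 1.62 mol·L⁻¹.

1.62 mol·L⁻¹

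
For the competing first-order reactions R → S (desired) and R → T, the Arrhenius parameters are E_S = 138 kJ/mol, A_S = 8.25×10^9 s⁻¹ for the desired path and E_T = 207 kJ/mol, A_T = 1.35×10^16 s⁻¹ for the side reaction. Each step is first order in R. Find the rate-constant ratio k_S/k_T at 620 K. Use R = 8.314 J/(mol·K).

Since both paths have the same order in R, the concentration cancels and S_{S/T} = k_S/k_T = (A_S/A_T)·exp[(E_T−E_S)/(RT)].
(E_T−E_S)/(RT) = (207−138)×10³/(8.314×620) = 69000/5155 = 13.39.
k_S/k_T = (8.25×10^9/1.35×10^16)·exp(13.39) = 6.111×10^-7 × 6.508×10^5 = 0.398.

0.398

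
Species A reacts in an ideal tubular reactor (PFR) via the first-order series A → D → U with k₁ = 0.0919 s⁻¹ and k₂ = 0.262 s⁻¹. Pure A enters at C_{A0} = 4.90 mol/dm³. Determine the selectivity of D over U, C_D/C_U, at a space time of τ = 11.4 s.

The intermediate concentration in a first-order A→B→C sequence is C_D = k₁C_{A0}(e^(−k₁τ) − e^(−k₂τ))/(k₂−k₁).
e^(−k₁τ) = e^(−0.0919×11.4) = e^(−1.048) = 0.3508; e^(−k₂τ) = e^(−2.987) = 0.05045.
C_D = 0.0919×4.90/(0.262−0.0919) × (0.3508−0.05045) = 2.647×0.3003 = 0.7950 mol/dm³.
C_A = C_{A0}e^(−k₁τ) = 1.719 mol/dm³, so C_U = C_{A0}−C_A−C_D = 2.386 mol/dm³; C_D/C_U = 0.333.

0.333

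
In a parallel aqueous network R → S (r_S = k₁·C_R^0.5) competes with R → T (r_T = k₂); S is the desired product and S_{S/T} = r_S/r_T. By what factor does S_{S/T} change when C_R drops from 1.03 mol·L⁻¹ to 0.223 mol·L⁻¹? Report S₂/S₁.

0.465

S_{S/T} = (k₁/k₂)·C_R^0.5, so S₂/S₁ = (C_{R,2}/C_{R,1})^0.5.
= (0.223/1.03)^0.5 = (0.2165)^0.5 = 0.465.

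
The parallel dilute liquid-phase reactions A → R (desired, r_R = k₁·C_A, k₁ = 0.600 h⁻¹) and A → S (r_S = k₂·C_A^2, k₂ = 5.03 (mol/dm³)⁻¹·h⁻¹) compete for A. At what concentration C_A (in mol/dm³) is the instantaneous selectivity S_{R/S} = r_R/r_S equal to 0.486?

0.245 mol/dm³

S_{R/S} = (k₁/k₂)·C_A⁻¹ ⇒ C_A = (S·k₂/k₁)^(-1).
= (0.486×5.03/0.600)^(-1) = (4.074)^(-1) = 0.245 mol/dm³.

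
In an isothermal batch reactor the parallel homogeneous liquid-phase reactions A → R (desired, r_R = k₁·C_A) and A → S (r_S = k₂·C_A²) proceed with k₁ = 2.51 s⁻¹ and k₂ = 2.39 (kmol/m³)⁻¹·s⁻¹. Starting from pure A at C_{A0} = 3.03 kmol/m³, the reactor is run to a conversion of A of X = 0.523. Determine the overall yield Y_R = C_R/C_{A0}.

0.170

C_A = C_{A0}(1−X) = 1.445 kmol/m³.
Along a PFR/batch, dC_R/dC_A = −r_R/(r_R+r_S) = −k₁/(k₁+k₂·C_A).
Integrating from C_{A0} to C_A: C_R = (2.51/2.39)·ln[(2.51+2.39·3.03)/(2.51+2.39·1.45)] = 1.050·ln(9.752/5.964) = 0.5163 kmol/m³.
Y_R = C_R/C_{A0} = 0.5163/3.03 = 0.170.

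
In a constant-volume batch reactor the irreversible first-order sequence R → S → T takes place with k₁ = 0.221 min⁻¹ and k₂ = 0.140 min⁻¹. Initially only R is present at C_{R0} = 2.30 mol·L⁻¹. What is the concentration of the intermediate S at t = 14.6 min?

0.564 mol·L⁻¹

The intermediate concentration in a first-order A→B→C sequence is C_S = k₁C_{R0}(e^(−k₁t) − e^(−k₂t))/(k₂−k₁).
e^(−k₁t) = e^(−0.221×14.6) = e^(−3.227) = 0.03969; e^(−k₂t) = e^(−2.044) = 0.1295.
C_S = 0.221×2.30/(0.140−0.221) × (0.03969−0.1295) = (-6.275)×(-0.08982) = 0.5636 mol·L⁻¹.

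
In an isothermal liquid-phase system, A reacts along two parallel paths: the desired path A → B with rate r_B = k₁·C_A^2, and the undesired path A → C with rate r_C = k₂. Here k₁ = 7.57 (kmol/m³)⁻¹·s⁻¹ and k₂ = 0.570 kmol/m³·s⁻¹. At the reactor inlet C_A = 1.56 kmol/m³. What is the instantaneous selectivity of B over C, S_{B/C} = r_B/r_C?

32.3

S_{B/C} = r_B/r_C = (k₁·C_A^2)/(k₂) = (k₁/k₂)·C_A^2.
= (7.57×1.560^2) / (0.570) = 18.42/0.5700 = 32.3.
Since the desired path is higher order in A, keeping C_A high (PFR or concentrated feed) favours B.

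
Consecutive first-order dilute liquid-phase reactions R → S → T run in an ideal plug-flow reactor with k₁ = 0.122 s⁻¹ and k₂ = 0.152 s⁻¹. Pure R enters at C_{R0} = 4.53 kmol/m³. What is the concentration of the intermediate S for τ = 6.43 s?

1.47 kmol/m³

For first-order series with pure R initially, C_S(τ) = k₁C_{R0}/(k₂−k₁)·(e^(−k₁τ) − e^(−k₂τ)).
e^(−k₁τ) = e^(−0.122×6.43) = e^(−0.7845) = 0.4564; e^(−k₂τ) = e^(−0.9774) = 0.3763.
C_S = 0.122×4.53/(0.152−0.122) × (0.4564−0.3763) = 18.42×0.08006 = 1.475 kmol/m³.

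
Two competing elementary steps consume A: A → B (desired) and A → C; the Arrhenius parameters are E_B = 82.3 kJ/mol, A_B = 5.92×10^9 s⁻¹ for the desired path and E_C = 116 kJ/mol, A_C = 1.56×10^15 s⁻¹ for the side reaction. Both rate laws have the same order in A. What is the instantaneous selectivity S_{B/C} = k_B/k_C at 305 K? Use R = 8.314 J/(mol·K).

2.24

Since both paths have the same order in A, the concentration cancels and S_{B/C} = k_B/k_C = (A_B/A_C)·exp[(E_C−E_B)/(RT)].
(E_C−E_B)/(RT) = (116−82.3)×10³/(8.314×305) = 33700/2536 = 13.29.
k_B/k_C = (5.92×10^9/1.56×10^15)·exp(13.29) = 3.795×10^-6 × 5.912×10^5 = 2.24.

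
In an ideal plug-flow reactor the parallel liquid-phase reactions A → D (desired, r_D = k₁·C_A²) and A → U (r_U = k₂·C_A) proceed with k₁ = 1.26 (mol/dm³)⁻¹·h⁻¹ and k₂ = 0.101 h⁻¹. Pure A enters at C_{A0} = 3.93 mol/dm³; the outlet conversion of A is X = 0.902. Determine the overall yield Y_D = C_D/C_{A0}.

C_A = C_{A0}(1−X) = 0.3851 mol/dm³.
Along a PFR/batch, dC_U/dC_A = −r_U/(r_D+r_U) = −k₂/(k₂+k₁·C_A).
Integrating from C_{A0} to C_A: C_U = (0.101/1.26)·ln[(0.101+1.26·3.93)/(0.101+1.26·0.385)] = 0.08016·ln(5.053/0.5863) = 0.1727 mol/dm³.
Then C_D = (C_{A0}−C_A) − C_U = 3.545 − 0.1727 = 3.372 mol/dm³.
Y_D = C_D/C_{A0} = 3.372/3.93 = 0.858.

0.858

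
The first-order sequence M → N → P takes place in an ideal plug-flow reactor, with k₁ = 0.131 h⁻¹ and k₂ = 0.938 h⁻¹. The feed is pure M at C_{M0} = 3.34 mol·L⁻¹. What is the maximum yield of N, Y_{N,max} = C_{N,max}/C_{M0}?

At the optimum, C_{N,max}/C_{M0} = (k₁/k₂)^[k₂/(k₂−k₁)].
= (0.131/0.938)^(0.938/(0.938−0.131)) = (0.1397)^(1.162) = 0.1015.

0.101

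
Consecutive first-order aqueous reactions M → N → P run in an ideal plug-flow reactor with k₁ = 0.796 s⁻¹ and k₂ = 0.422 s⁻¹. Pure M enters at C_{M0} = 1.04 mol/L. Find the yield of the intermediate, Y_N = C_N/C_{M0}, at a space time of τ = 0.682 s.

0.359

For first-order series with pure M initially, C_N(τ) = k₁C_{M0}/(k₂−k₁)·(e^(−k₁τ) − e^(−k₂τ)).
e^(−k₁τ) = e^(−0.796×0.682) = e^(−0.5429) = 0.5811; e^(−k₂τ) = e^(−0.2878) = 0.7499.
C_N = 0.796×1.04/(0.422−0.796) × (0.5811−0.7499) = (-2.213)×(-0.1688) = 0.3737 mol/L.
Y_N = C_N/C_{M0} = 0.3737/1.04 = 0.359.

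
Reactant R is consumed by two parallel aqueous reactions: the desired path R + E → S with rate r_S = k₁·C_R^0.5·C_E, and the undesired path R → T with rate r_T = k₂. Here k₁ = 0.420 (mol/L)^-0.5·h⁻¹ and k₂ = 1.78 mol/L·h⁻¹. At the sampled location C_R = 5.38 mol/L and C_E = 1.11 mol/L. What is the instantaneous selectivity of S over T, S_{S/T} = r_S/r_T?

0.607

S_{S/T} = r_S/r_T = (k₁·C_R^0.5·C_E)/(k₂) = (k₁/k₂)·C_R^0.5·C_E.
= (0.420×5.380^0.5×1.110) / (1.78) = 1.081/1.780 = 0.607.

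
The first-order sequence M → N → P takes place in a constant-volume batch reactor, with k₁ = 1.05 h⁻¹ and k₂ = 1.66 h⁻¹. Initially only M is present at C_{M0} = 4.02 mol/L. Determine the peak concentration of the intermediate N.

1.16 mol/L

For a first-order series the maximum intermediate yield is C_{N,max}/C_{M0} = (k₁/k₂)^[k₂/(k₂−k₁)].
= (1.05/1.66)^(1.66/(1.66−1.05)) = (0.6325)^(2.721) = 0.2875.
C_{N,max} = 0.2875×4.02 = 1.16 mol/L.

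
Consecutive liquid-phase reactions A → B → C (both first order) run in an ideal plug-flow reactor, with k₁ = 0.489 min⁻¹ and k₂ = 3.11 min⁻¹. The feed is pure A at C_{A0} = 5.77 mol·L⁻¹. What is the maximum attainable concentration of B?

0.642 mol·L⁻¹

Evaluating C_B at τ_opt = ln(k₂/k₁)/(k₂−k₁) gives C_{B,max}/C_{A0} = (k₁/k₂)^[k₂/(k₂−k₁)].
= (0.489/3.11)^(3.11/(3.11−0.489)) = (0.1572)^(1.187) = 0.1113.
C_{B,max} = 0.1113×5.77 = 0.642 mol·L⁻¹.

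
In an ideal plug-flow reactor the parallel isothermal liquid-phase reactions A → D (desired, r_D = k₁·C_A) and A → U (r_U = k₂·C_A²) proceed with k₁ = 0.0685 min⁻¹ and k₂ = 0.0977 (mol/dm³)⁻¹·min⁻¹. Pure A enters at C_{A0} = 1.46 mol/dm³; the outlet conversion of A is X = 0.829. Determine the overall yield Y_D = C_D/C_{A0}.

C_A = C_{A0}(1−X) = 0.2497 mol/dm³.
Along a PFR/batch, dC_D/dC_A = −r_D/(r_D+r_U) = −k₁/(k₁+k₂·C_A).
Integrating from C_{A0} to C_A: C_D = (0.0685/0.0977)·ln[(0.0685+0.0977·1.46)/(0.0685+0.0977·0.250)] = 0.7011·ln(0.2111/0.09289) = 0.5757 mol/dm³.
Y_D = C_D/C_{A0} = 0.5757/1.46 = 0.394.

0.394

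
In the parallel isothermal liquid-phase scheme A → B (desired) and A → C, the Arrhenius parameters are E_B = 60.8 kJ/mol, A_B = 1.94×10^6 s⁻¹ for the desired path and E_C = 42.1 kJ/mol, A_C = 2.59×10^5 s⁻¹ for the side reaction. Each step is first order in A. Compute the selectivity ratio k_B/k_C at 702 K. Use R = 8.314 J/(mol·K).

Since both paths have the same order in A, the concentration cancels and S_{B/C} = k_B/k_C = (A_B/A_C)·exp[(E_C−E_B)/(RT)].
(E_C−E_B)/(RT) = (42.1−60.8)×10³/(8.314×702) = -18700/5836 = -3.204.
k_B/k_C = (1.94×10^6/2.59×10^5)·exp(-3.204) = 7.490 × 0.04060 = 0.304.

0.304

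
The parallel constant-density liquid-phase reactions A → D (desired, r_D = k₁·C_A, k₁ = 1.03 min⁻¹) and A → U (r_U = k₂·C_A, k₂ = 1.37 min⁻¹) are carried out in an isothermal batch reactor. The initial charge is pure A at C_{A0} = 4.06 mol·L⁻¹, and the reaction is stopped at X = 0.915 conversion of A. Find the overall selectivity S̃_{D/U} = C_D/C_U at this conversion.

C_A = C_{A0}(1−X) = 0.3451 mol·L⁻¹.
Both paths are first order in A, so the instantaneous fraction to D is constant: dC_D/d(−C_A) = k₁/(k₁+k₂) = 0.4292.
C_D = 0.4292·(C_{A0}−C_A) = 0.4292×3.715 = 1.59 mol·L⁻¹.
C_U = (C_{A0}−C_A)−C_D = 2.121 mol·L⁻¹; S̃_{D/U} = 1.594/2.121 = 0.752.

0.752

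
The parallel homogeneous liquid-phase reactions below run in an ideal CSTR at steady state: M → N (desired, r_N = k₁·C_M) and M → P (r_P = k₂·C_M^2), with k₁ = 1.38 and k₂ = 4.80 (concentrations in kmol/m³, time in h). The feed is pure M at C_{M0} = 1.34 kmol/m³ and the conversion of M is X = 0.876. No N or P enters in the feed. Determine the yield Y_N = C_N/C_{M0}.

Exit C_M = C_{M0}(1−X) = 1.34×0.124 = 0.1662 kmol/m³.
A CSTR operates uniformly at the exit composition, giving r_N = 0.2293 and r_P = 0.1325 (each k·C_M^n at C_M = 0.1662).
Fraction of consumed M going to N: r_N/(r_N+r_P) = 0.6337.
C_N = 0.6337·C_{M0}·X = 0.6337×1.34×0.876 = 0.744 kmol/m³; Y_N = C_N/C_{M0} = 0.555.

0.555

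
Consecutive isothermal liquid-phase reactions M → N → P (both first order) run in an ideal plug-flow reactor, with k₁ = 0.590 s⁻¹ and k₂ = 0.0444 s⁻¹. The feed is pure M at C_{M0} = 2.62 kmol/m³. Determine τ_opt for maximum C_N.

For first-order series the maximum of C_N occurs at τ_opt = ln(k₂/k₁)/(k₂−k₁).
= ln(0.0444/0.590)/(0.0444−0.590) = ln(0.07525)/-0.5456 = -2.587/-0.5456 = 4.74 s.

4.74 s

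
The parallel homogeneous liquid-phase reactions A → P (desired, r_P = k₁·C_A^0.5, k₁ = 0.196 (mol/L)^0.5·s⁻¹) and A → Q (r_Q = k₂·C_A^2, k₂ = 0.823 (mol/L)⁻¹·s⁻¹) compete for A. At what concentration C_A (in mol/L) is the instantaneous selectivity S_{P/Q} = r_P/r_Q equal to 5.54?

S_{P/Q} = (k₁/k₂)·C_A^-1.5 ⇒ C_A = (S·k₂/k₁)^(1/(-1.5)).
= (5.54×0.823/0.196)^(-0.6667) = (23.26)^(-0.6667) = 0.123 mol/L.

0.123 mol/L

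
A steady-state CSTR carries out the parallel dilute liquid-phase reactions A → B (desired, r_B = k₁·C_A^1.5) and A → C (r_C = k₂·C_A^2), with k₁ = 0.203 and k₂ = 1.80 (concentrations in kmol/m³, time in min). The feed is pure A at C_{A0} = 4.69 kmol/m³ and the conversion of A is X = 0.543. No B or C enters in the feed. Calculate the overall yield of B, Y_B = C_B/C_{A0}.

Exit C_A = C_{A0}(1−X) = 4.69×0.457 = 2.143 kmol/m³.
In a CSTR the entire volume is at exit conditions, so r_B = 0.203×2.143^1.5 = 0.6370 and r_C = 1.80×2.143^2 = 8.269.
Fraction of consumed A going to B: r_B/(r_B+r_C) = 0.07152.
C_B = 0.07152·C_{A0}·X = 0.07152×4.69×0.543 = 0.182 kmol/m³; Y_B = C_B/C_{A0} = 0.0388.

0.0388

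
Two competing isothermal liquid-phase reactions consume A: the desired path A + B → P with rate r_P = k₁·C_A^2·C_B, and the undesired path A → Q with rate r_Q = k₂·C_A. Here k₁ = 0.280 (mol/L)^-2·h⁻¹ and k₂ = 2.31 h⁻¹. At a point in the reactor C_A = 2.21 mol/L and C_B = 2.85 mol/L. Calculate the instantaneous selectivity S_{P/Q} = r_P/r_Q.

S_{P/Q} = r_P/r_Q = (k₁·C_A^2·C_B)/(k₂·C_A) = (k₁/k₂)·C_A·C_B.
= (0.280×2.210^2×2.850) / (2.31×2.210) = 3.898/5.105 = 0.763.

0.763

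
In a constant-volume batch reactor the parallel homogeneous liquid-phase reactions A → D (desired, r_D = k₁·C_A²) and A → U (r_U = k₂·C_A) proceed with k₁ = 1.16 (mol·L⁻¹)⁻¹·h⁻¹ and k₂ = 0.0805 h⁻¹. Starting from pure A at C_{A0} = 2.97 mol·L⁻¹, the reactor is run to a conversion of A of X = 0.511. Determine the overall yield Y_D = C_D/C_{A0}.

C_A = C_{A0}(1−X) = 1.452 mol·L⁻¹.
Along a PFR/batch, dC_U/dC_A = −r_U/(r_D+r_U) = −k₂/(k₂+k₁·C_A).
Integrating from C_{A0} to C_A: C_U = (0.0805/1.16)·ln[(0.0805+1.16·2.97)/(0.0805+1.16·1.45)] = 0.06940·ln(3.526/1.765) = 0.04801 mol·L⁻¹.
Then C_D = (C_{A0}−C_A) − C_U = 1.518 − 0.04801 = 1.470 mol·L⁻¹.
Y_D = C_D/C_{A0} = 1.470/2.97 = 0.495.

0.495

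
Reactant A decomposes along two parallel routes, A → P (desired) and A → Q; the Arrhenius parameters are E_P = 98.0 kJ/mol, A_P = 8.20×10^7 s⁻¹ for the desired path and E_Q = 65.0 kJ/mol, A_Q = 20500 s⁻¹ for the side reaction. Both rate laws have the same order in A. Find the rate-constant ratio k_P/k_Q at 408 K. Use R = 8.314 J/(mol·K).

0.238

Since both paths have the same order in A, the concentration cancels and S_{P/Q} = k_P/k_Q = (A_P/A_Q)·exp[(E_Q−E_P)/(RT)].
(E_Q−E_P)/(RT) = (65.0−98.0)×10³/(8.314×408) = -33000/3392 = -9.728.
k_P/k_Q = (8.20×10^7/20500)·exp(-9.728) = 4000 × 5.956×10^-5 = 0.238.
Since E_P > E_Q, raising the temperature improves selectivity toward P.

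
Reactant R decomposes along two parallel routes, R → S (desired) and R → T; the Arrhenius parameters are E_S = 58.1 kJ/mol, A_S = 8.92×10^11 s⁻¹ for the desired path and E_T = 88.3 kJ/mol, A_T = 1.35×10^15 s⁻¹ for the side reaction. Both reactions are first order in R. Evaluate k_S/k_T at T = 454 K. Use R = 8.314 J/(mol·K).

Since both paths have the same order in R, the concentration cancels and S_{S/T} = k_S/k_T = (A_S/A_T)·exp[(E_T−E_S)/(RT)].
(E_T−E_S)/(RT) = (88.3−58.1)×10³/(8.314×454) = 30200/3775 = 8.001.
k_S/k_T = (8.92×10^11/1.35×10^15)·exp(8.001) = 6.607×10^-4 × 2984 = 1.97.
Since E_S < E_T, lowering the temperature improves selectivity toward S.

1.97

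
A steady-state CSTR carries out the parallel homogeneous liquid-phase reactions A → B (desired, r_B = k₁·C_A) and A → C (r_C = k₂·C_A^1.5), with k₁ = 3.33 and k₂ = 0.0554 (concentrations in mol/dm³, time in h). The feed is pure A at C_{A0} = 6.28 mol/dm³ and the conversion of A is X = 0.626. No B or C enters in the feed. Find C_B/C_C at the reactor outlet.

Exit C_A = C_{A0}(1−X) = 6.28×0.374 = 2.349 mol/dm³.
A CSTR operates uniformly at the exit composition, giving r_B = 7.821 and r_C = 0.1994 (each k·C_A^n at C_A = 2.349).
Overall selectivity = C_B/C_C = r_Bτ/(r_Cτ) = r_B/r_C = 39.2.

39.2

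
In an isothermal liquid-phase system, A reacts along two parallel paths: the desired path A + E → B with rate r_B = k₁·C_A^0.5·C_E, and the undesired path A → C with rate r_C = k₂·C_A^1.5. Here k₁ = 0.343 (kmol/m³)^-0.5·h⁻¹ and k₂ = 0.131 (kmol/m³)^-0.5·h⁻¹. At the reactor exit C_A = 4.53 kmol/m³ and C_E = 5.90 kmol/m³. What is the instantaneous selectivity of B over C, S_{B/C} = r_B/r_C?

3.41

S_{B/C} = r_B/r_C = (k₁·C_A^0.5·C_E)/(k₂·C_A^1.5) = (k₁/k₂)·C_A⁻¹·C_E.
= (0.343×4.530^0.5×5.900) / (0.131×4.530^1.5) = 4.307/1.263 = 3.41.
The undesired path is higher order in A, so low C_A (CSTR or dilute feed) favours B.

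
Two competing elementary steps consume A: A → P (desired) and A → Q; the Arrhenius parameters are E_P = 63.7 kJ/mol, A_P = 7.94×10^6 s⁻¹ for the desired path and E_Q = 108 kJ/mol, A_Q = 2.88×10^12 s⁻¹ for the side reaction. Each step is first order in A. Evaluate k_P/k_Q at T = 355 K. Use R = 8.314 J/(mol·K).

Since both paths have the same order in A, the concentration cancels and S_{P/Q} = k_P/k_Q = (A_P/A_Q)·exp[(E_Q−E_P)/(RT)].
(E_Q−E_P)/(RT) = (108−63.7)×10³/(8.314×355) = 44300/2951 = 15.01.
k_P/k_Q = (7.94×10^6/2.88×10^12)·exp(15.01) = 2.757×10^-6 × 3.300×10^6 = 9.10.

9.10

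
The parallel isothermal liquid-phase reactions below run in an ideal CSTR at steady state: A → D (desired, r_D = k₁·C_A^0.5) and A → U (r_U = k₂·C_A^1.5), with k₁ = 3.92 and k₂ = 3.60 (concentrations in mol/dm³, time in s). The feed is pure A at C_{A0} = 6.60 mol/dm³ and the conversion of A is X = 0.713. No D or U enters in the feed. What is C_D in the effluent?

1.72 mol/dm³

Exit C_A = C_{A0}(1−X) = 6.60×0.287 = 1.894 mol/dm³.
A CSTR operates uniformly at the exit composition, giving r_D = 5.395 and r_U = 9.385 (each k·C_A^n at C_A = 1.894).
Fraction of consumed A going to D: r_D/(r_D+r_U) = 0.3650.
C_D = 0.3650·C_{A0}·X = 0.3650×6.60×0.713 = 1.72 mol/dm³.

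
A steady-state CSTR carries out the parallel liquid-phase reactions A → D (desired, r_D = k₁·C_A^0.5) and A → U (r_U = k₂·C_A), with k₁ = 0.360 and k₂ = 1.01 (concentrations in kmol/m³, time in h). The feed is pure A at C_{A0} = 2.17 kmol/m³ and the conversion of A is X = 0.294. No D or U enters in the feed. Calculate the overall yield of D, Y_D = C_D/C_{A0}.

0.0657

Exit C_A = C_{A0}(1−X) = 2.17×0.706 = 1.532 kmol/m³.
A CSTR operates uniformly at the exit composition, giving r_D = 0.4456 and r_U = 1.547 (each k·C_A^n at C_A = 1.532).
Fraction of consumed A going to D: r_D/(r_D+r_U) = 0.2236.
C_D = 0.2236·C_{A0}·X = 0.2236×2.17×0.294 = 0.143 kmol/m³; Y_D = C_D/C_{A0} = 0.0657.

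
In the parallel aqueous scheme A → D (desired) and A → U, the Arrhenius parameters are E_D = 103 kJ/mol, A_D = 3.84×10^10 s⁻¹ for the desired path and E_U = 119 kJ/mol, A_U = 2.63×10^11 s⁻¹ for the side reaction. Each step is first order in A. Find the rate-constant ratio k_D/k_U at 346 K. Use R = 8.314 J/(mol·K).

k_D/k_U = (A_D/A_U)·exp[−(E_D−E_U)/(RT)] = (A_D/A_U)·exp[(E_U−E_D)/(RT)].
(E_U−E_D)/(RT) = (119−103)×10³/(8.314×346) = 16000/2877 = 5.562.
k_D/k_U = (3.84×10^10/2.63×10^11)·exp(5.562) = 0.1460 × 260.4 = 38.0.
Since E_D < E_U, lowering the temperature improves selectivity toward D.

38.0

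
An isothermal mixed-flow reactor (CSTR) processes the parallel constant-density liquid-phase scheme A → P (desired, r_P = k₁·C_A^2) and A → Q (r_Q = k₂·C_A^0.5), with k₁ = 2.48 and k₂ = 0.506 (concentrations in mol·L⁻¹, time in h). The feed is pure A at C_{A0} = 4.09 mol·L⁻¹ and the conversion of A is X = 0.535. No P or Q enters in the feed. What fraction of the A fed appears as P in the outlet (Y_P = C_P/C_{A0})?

Exit C_A = C_{A0}(1−X) = 4.09×0.465 = 1.902 mol·L⁻¹.
In a CSTR the entire volume is at exit conditions, so r_P = 2.48×1.902^2 = 8.970 and r_Q = 0.506×1.902^0.5 = 0.6978.
Fraction of consumed A going to P: r_P/(r_P+r_Q) = 0.9278.
C_P = 0.9278·C_{A0}·X = 0.9278×4.09×0.535 = 2.03 mol·L⁻¹; Y_P = C_P/C_{A0} = 0.496.

0.496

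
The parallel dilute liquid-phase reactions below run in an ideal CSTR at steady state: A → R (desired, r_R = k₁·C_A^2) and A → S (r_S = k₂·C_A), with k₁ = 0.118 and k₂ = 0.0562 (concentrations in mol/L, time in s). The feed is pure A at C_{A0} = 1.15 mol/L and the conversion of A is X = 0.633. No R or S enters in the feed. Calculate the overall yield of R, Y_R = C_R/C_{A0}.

0.297

Exit C_A = C_{A0}(1−X) = 1.15×0.367 = 0.4220 mol/L.
In a CSTR the entire volume is at exit conditions, so r_R = 0.118×0.4220^2 = 0.02102 and r_S = 0.0562×0.4220 = 0.02372.
Fraction of consumed A going to R: r_R/(r_R+r_S) = 0.4698.
C_R = 0.4698·C_{A0}·X = 0.4698×1.15×0.633 = 0.342 mol/L; Y_R = C_R/C_{A0} = 0.297.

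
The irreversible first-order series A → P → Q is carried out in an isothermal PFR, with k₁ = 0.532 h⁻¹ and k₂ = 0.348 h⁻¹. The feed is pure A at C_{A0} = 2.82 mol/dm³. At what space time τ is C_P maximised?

For first-order series the maximum of C_P occurs at τ_opt = ln(k₂/k₁)/(k₂−k₁).
= ln(0.348/0.532)/(0.348−0.532) = ln(0.6541)/-0.1840 = -0.4244/-0.1840 = 2.31 h.

2.31 h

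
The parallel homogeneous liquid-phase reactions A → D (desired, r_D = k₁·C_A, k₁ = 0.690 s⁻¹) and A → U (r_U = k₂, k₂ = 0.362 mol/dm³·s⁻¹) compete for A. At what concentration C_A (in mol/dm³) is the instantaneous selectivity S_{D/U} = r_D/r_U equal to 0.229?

S_{D/U} = (k₁/k₂)·C_A ⇒ C_A = S·k₂/k₁.
= 0.229×0.362/0.690 = 0.120 mol/dm³.

0.120 mol/dm³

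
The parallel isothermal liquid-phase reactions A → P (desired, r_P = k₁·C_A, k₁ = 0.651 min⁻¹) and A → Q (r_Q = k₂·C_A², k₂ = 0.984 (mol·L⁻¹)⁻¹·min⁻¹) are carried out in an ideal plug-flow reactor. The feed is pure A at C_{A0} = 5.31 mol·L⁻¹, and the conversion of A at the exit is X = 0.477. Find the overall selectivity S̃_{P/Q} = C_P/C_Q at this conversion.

C_A = C_{A0}(1−X) = 2.777 mol·L⁻¹.
Along a PFR/batch, dC_P/dC_A = −r_P/(r_P+r_Q) = −k₁/(k₁+k₂·C_A).
Integrating from C_{A0} to C_A: C_P = (0.651/0.984)·ln[(0.651+0.984·5.31)/(0.651+0.984·2.78)] = 0.6616·ln(5.876/3.384) = 0.3651 mol·L⁻¹.
C_Q = (C_{A0}−C_A)−C_P = 2.168 mol·L⁻¹; S̃_{P/Q} = 0.3651/2.168 = 0.168.

0.168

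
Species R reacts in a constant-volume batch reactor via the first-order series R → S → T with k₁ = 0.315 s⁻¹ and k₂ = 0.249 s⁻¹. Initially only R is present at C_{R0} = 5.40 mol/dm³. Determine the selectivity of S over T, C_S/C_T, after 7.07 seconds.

Solving the coupled first-order balances gives C_S(t) = [k₁/(k₂−k₁)]·C_{R0}·(e^(−k₁t) − e^(−k₂t)).
e^(−k₁t) = e^(−0.315×7.07) = e^(−2.227) = 0.1078; e^(−k₂t) = e^(−1.760) = 0.1720.
C_S = 0.315×5.40/(0.249−0.315) × (0.1078−0.1720) = (-25.77)×(-0.06412) = 1.653 mol/dm³.
C_R = C_{R0}e^(−k₁t) = 0.5824 mol/dm³, so C_T = C_{R0}−C_R−C_S = 3.165 mol/dm³; C_S/C_T = 0.522.

0.522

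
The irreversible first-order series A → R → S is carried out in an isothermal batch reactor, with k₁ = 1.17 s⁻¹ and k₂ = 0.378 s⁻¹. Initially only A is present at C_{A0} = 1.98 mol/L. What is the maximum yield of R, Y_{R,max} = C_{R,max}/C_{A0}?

Evaluating C_R at t_opt = ln(k₂/k₁)/(k₂−k₁) gives C_{R,max}/C_{A0} = (k₁/k₂)^[k₂/(k₂−k₁)].
= (1.17/0.378)^(0.378/(0.378−1.17)) = (3.095)^(-0.4773) = 0.5832.

0.583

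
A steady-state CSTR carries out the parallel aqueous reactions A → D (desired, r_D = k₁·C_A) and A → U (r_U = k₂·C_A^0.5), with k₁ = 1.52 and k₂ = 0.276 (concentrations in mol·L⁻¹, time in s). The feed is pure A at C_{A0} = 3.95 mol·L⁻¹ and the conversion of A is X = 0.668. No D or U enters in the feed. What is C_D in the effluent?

Exit C_A = C_{A0}(1−X) = 3.95×0.332 = 1.311 mol·L⁻¹.
Rates in a CSTR are evaluated at the outlet concentration: r_D = 1.52×1.311 = 1.993, r_U = 0.276×1.311^0.5 = 0.3161.
Fraction of consumed A going to D: r_D/(r_D+r_U) = 0.8631.
C_D = 0.8631·C_{A0}·X = 0.8631×3.95×0.668 = 2.28 mol·L⁻¹.

2.28 mol·L⁻¹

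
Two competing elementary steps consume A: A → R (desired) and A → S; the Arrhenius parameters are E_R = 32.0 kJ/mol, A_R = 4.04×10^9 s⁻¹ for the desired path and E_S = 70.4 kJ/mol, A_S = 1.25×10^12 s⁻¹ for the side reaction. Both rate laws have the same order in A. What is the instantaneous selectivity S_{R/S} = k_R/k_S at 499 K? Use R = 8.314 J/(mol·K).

33.8

Since both paths have the same order in A, the concentration cancels and S_{R/S} = k_R/k_S = (A_R/A_S)·exp[(E_S−E_R)/(RT)].
(E_S−E_R)/(RT) = (70.4−32.0)×10³/(8.314×499) = 38400/4149 = 9.256.
k_R/k_S = (4.04×10^9/1.25×10^12)·exp(9.256) = 0.003232 × 10467 = 33.8.
Since E_R < E_S, lowering the temperature improves selectivity toward R.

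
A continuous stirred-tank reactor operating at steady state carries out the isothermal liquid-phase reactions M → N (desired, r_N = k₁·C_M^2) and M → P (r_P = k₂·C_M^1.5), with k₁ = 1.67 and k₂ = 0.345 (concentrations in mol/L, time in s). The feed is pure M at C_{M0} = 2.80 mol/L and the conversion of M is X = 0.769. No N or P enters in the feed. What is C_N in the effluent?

1.71 mol/L

Exit C_M = C_{M0}(1−X) = 2.80×0.231 = 0.6468 mol/L.
Rates in a CSTR are evaluated at the outlet concentration: r_N = 1.67×0.6468^2 = 0.6986, r_P = 0.345×0.6468^1.5 = 0.1795.
Fraction of consumed M going to N: r_N/(r_N+r_P) = 0.7956.
C_N = 0.7956·C_{M0}·X = 0.7956×2.80×0.769 = 1.71 mol/L.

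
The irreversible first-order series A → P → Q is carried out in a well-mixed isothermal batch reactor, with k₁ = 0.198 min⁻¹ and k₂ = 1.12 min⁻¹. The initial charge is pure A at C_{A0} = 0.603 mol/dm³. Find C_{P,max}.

0.0735 mol/dm³

At the optimum, C_{P,max}/C_{A0} = (k₁/k₂)^[k₂/(k₂−k₁)].
= (0.198/1.12)^(1.12/(1.12−0.198)) = (0.1768)^(1.215) = 0.1219.
C_{P,max} = 0.1219×0.603 = 0.0735 mol/dm³.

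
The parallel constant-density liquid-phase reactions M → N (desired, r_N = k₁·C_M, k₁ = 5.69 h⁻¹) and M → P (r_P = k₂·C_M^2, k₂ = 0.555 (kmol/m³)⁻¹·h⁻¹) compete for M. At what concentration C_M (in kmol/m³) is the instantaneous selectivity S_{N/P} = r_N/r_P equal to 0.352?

29.1 kmol/m³

S_{N/P} = (k₁/k₂)·C_M⁻¹ ⇒ C_M = (S·k₂/k₁)^(-1).
= (0.352×0.555/5.69)^(-1) = (0.03433)^(-1) = 29.1 kmol/m³.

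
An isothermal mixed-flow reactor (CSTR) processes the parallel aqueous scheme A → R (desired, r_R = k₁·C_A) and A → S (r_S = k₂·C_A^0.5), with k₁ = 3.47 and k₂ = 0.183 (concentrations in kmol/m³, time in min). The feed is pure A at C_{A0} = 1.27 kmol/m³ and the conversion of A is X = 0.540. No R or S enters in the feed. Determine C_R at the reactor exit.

0.642 kmol/m³

Exit C_A = C_{A0}(1−X) = 1.27×0.460 = 0.5842 kmol/m³.
In a CSTR the entire volume is at exit conditions, so r_R = 3.47×0.5842 = 2.027 and r_S = 0.183×0.5842^0.5 = 0.1399.
Fraction of consumed A going to R: r_R/(r_R+r_S) = 0.9355.
C_R = 0.9355·C_{A0}·X = 0.9355×1.27×0.540 = 0.642 kmol/m³.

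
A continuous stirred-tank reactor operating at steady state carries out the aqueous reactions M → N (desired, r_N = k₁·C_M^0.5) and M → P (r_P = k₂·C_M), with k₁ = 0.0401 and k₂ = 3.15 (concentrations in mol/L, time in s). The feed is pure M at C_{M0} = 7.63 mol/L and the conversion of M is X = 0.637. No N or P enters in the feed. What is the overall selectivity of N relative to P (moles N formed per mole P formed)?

0.00765

Exit C_M = C_{M0}(1−X) = 7.63×0.363 = 2.770 mol/L.
Rates in a CSTR are evaluated at the outlet concentration: r_N = 0.0401×2.770^0.5 = 0.06674, r_P = 3.15×2.770 = 8.725.
Overall selectivity = C_N/C_P = r_Nτ/(r_Pτ) = r_N/r_P = 0.00765.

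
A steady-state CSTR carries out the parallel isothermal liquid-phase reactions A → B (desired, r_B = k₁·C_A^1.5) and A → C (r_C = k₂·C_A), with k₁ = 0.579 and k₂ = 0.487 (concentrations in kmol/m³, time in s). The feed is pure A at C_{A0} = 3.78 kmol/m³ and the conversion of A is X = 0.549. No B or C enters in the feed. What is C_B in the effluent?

1.26 kmol/m³

Exit C_A = C_{A0}(1−X) = 3.78×0.451 = 1.705 kmol/m³.
In a CSTR the entire volume is at exit conditions, so r_B = 0.579×1.705^1.5 = 1.289 and r_C = 0.487×1.705 = 0.8302.
Fraction of consumed A going to B: r_B/(r_B+r_C) = 0.6082.
C_B = 0.6082·C_{A0}·X = 0.6082×3.78×0.549 = 1.26 kmol/m³.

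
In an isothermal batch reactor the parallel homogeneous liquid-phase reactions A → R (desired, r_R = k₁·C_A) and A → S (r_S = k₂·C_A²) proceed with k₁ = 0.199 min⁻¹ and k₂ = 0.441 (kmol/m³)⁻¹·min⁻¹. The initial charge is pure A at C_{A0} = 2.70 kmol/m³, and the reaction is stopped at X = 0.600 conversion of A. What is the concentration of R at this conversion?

C_A = C_{A0}(1−X) = 1.080 kmol/m³.
Along a PFR/batch, dC_R/dC_A = −r_R/(r_R+r_S) = −k₁/(k₁+k₂·C_A).
Integrating from C_{A0} to C_A: C_R = (0.199/0.441)·ln[(0.199+0.441·2.70)/(0.199+0.441·1.08)] = 0.4512·ln(1.390/0.6753) = 0.3257 kmol/m³.

0.326 kmol/m³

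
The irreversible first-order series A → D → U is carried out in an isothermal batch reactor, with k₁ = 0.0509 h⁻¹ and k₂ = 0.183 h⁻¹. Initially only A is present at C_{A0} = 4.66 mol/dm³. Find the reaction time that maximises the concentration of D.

9.69 h

Setting dC_D/dt = 0 gives t_opt = ln(k₂/k₁)/(k₂−k₁).
= ln(0.183/0.0509)/(0.183−0.0509) = ln(3.595)/0.1321 = 1.280/0.1321 = 9.69 h.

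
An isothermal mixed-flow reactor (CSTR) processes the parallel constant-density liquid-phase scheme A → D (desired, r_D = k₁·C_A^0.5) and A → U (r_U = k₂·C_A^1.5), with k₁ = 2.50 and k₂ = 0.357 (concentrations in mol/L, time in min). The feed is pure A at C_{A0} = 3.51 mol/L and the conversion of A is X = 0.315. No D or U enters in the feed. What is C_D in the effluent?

0.823 mol/L

Exit C_A = C_{A0}(1−X) = 3.51×0.685 = 2.404 mol/L.
Rates in a CSTR are evaluated at the outlet concentration: r_D = 2.50×2.404^0.5 = 3.876, r_U = 0.357×2.404^1.5 = 1.331.
Fraction of consumed A going to D: r_D/(r_D+r_U) = 0.7444.
C_D = 0.7444·C_{A0}·X = 0.7444×3.51×0.315 = 0.823 mol/L.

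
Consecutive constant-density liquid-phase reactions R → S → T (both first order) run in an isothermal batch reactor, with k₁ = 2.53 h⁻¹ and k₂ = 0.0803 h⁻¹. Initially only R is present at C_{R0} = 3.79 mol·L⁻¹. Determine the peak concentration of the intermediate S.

3.38 mol·L⁻¹

At the optimum, C_{S,max}/C_{R0} = (k₁/k₂)^[k₂/(k₂−k₁)].
= (2.53/0.0803)^(0.0803/(0.0803−2.53)) = (31.51)^(-0.03278) = 0.8931.
C_{S,max} = 0.8931×3.79 = 3.38 mol·L⁻¹.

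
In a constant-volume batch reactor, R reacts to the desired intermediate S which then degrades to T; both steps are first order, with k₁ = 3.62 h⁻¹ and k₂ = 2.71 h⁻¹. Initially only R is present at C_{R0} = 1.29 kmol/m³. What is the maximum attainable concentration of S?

0.545 kmol/m³

For a first-order series the maximum intermediate yield is C_{S,max}/C_{R0} = (k₁/k₂)^[k₂/(k₂−k₁)].
= (3.62/2.71)^(2.71/(2.71−3.62)) = (1.336)^(-2.978) = 0.4222.
C_{S,max} = 0.4222×1.29 = 0.545 kmol/m³.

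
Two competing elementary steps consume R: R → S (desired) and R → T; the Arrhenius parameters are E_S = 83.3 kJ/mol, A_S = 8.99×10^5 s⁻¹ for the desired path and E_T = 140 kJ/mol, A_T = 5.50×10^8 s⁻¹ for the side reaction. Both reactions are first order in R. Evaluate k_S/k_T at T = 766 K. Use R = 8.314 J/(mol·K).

k_S/k_T = (A_S/A_T)·exp[−(E_S−E_T)/(RT)] = (A_S/A_T)·exp[(E_T−E_S)/(RT)].
(E_T−E_S)/(RT) = (140−83.3)×10³/(8.314×766) = 56700/6369 = 8.903.
k_S/k_T = (8.99×10^5/5.50×10^8)·exp(8.903) = 0.001635 × 7355 = 12.0.

12.0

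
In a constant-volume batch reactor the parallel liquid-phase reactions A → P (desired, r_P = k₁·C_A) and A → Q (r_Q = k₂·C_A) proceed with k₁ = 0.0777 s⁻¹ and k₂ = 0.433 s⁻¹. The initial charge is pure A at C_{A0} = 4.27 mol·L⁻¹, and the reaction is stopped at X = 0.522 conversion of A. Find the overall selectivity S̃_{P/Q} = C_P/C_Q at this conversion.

0.179

C_A = C_{A0}(1−X) = 2.041 mol·L⁻¹.
Both paths are first order in A, so the instantaneous fraction to P is constant: dC_P/d(−C_A) = k₁/(k₁+k₂) = 0.1521.
C_P = 0.1521·(C_{A0}−C_A) = 0.1521×2.229 = 0.339 mol·L⁻¹.
C_Q = (C_{A0}−C_A)−C_P = 1.890 mol·L⁻¹; S̃_{P/Q} = 0.3391/1.890 = 0.179.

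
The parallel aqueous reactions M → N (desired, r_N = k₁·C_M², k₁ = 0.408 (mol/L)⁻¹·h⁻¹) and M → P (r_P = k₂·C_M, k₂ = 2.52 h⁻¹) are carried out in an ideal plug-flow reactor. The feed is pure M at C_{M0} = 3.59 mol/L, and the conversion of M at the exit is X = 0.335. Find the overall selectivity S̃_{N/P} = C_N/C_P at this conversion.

C_M = C_{M0}(1−X) = 2.387 mol/L.
Along a PFR/batch, dC_P/dC_M = −r_P/(r_N+r_P) = −k₂/(k₂+k₁·C_M).
Integrating from C_{M0} to C_M: C_P = (2.52/0.408)·ln[(2.52+0.408·3.59)/(2.52+0.408·2.39)] = 6.176·ln(3.985/3.494) = 0.8116 mol/L.
Then C_N = (C_{M0}−C_M) − C_P = 1.203 − 0.8116 = 0.3910 mol/L.
S̃_{N/P} = C_N/C_P = 0.3910/0.8116 = 0.482.

0.482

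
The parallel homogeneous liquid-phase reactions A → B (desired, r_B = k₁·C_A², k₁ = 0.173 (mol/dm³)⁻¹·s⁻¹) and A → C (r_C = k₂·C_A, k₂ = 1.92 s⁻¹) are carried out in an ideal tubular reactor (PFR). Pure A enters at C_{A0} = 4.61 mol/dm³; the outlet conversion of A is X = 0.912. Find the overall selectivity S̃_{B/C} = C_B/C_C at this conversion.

C_A = C_{A0}(1−X) = 0.4057 mol/dm³.
Along a PFR/batch, dC_C/dC_A = −r_C/(r_B+r_C) = −k₂/(k₂+k₁·C_A).
Integrating from C_{A0} to C_A: C_C = (1.92/0.173)·ln[(1.92+0.173·4.61)/(1.92+0.173·0.406)] = 11.10·ln(2.718/1.990) = 3.457 mol/dm³.
Then C_B = (C_{A0}−C_A) − C_C = 4.204 − 3.457 = 0.7472 mol/dm³.
S̃_{B/C} = C_B/C_C = 0.7472/3.457 = 0.216.

0.216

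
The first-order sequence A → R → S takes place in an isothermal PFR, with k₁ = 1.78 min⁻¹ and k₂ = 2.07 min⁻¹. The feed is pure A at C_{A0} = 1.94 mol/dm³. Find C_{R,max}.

0.661 mol/dm³

At the optimum, C_{R,max}/C_{A0} = (k₁/k₂)^[k₂/(k₂−k₁)].
= (1.78/2.07)^(2.07/(2.07−1.78)) = (0.8599)^(7.138) = 0.3405.
C_{R,max} = 0.3405×1.94 = 0.661 mol/dm³.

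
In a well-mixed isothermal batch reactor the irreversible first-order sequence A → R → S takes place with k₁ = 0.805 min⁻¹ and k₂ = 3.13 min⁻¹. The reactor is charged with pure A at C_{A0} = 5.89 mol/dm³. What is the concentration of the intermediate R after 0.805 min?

0.903 mol/dm³

The intermediate concentration in a first-order A→B→C sequence is C_R = k₁C_{A0}(e^(−k₁t) − e^(−k₂t))/(k₂−k₁).
e^(−k₁t) = e^(−0.805×0.805) = e^(−0.6480) = 0.5231; e^(−k₂t) = e^(−2.520) = 0.08049.
C_R = 0.805×5.89/(3.13−0.805) × (0.5231−0.08049) = 2.039×0.4426 = 0.9026 mol/dm³.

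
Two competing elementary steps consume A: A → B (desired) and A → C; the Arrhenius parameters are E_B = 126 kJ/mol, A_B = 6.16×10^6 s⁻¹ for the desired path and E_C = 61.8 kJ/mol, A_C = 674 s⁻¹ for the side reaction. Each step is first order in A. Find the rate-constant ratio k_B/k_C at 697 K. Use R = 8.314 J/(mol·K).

k_B/k_C = (A_B/A_C)·exp[−(E_B−E_C)/(RT)] = (A_B/A_C)·exp[(E_C−E_B)/(RT)].
(E_C−E_B)/(RT) = (61.8−126)×10³/(8.314×697) = -64200/5795 = -11.08.
k_B/k_C = (6.16×10^6/674)·exp(-11.08) = 9139 × 1.544×10^-5 = 0.141.
Since E_B > E_C, raising the temperature improves selectivity toward B.

0.141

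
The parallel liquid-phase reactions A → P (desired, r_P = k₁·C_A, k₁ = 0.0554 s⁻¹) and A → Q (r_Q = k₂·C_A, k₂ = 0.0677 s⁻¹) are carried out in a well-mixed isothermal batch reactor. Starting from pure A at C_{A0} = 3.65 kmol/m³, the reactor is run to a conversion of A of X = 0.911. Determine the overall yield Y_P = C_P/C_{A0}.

0.410

C_A = C_{A0}(1−X) = 0.3248 kmol/m³.
Both paths are first order in A, so the instantaneous fraction to P is constant: dC_P/d(−C_A) = k₁/(k₁+k₂) = 0.4500.
C_P = 0.4500·(C_{A0}−C_A) = 0.4500×3.325 = 1.50 kmol/m³.
Y_P = C_P/C_{A0} = 1.496/3.65 = 0.410.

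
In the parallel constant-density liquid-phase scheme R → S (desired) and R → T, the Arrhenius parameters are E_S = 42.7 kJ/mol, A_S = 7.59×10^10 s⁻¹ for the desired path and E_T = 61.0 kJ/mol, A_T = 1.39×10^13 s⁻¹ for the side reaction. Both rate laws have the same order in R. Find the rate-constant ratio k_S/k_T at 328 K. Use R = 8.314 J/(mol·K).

With equal orders, S_{S/T} = k_S/k_T = (A_S/A_T)·exp[(E_T−E_S)/(RT)].
(E_T−E_S)/(RT) = (61.0−42.7)×10³/(8.314×328) = 18300/2727 = 6.711.
k_S/k_T = (7.59×10^10/1.39×10^13)·exp(6.711) = 0.005460 × 821.1 = 4.48.
Since E_S < E_T, lowering the temperature improves selectivity toward S.

4.48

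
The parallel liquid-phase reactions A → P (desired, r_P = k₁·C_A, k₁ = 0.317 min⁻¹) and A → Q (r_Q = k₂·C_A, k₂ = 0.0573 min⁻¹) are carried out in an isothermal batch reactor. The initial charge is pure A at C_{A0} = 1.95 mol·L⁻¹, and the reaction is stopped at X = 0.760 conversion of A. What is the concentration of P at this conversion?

C_A = C_{A0}(1−X) = 0.4680 mol·L⁻¹.
Both paths are first order in A, so the instantaneous fraction to P is constant: dC_P/d(−C_A) = k₁/(k₁+k₂) = 0.8469.
C_P = 0.8469·(C_{A0}−C_A) = 0.8469×1.482 = 1.26 mol·L⁻¹.

1.26 mol·L⁻¹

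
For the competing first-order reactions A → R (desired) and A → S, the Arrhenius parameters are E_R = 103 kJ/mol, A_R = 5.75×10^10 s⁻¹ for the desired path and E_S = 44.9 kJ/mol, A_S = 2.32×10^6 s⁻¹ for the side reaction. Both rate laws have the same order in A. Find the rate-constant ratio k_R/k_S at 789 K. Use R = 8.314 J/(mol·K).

3.53

k_R/k_S = (A_R/A_S)·exp[−(E_R−E_S)/(RT)] = (A_R/A_S)·exp[(E_S−E_R)/(RT)].
(E_S−E_R)/(RT) = (44.9−103)×10³/(8.314×789) = -58100/6560 = -8.857.
k_R/k_S = (5.75×10^10/2.32×10^6)·exp(-8.857) = 24784 × 1.424×10^-4 = 3.53.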